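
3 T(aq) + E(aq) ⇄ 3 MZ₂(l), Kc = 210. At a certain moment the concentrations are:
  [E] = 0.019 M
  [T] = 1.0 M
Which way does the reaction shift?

toward products

(MZ₂ is a pure liquid — omitted from Qc.)
Qc = 1 / ([T]³·[E]) = 1 / ((1.0)³·(0.019)) = 53
Qc = 53 < Kc = 210, so the forward reaction proceeds.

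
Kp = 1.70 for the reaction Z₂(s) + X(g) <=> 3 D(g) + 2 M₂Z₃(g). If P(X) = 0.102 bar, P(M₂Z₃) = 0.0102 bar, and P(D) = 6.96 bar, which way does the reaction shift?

(Z₂ is a pure solid — omitted from Qp.)
Qp = P(D)³·P(M₂Z₃)² / P(X) = (6.96)³·(0.0102)² / (0.102) = 0.344
Qp = 0.344 < Kp = 1.70, so the forward reaction proceeds.

to the right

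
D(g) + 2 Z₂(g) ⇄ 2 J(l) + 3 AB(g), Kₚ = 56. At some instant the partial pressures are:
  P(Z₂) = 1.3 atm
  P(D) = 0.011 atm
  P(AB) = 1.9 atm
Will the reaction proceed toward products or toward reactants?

toward reactants

(J is a pure liquid — omitted from Qₚ.)
Qₚ = P(AB)³ / (P(D)·P(Z₂)²) = (1.9)³ / ((0.011)·(1.3)²) = 370
Qₚ = 370 > Kₚ = 56, so the reverse reaction proceeds.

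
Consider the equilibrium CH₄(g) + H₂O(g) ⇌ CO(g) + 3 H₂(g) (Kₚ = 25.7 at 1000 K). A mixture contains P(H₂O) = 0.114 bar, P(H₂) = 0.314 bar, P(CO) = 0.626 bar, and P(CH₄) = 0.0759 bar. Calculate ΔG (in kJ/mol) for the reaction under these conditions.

ΔG = -20.3 kJ/mol

Qₚ = P(CO)·P(H₂)³ / (P(CH₄)·P(H₂O)) = (0.626)·(0.314)³ / ((0.0759)·(0.114)) = 2.24
ΔG = RT ln(Qₚ/Kₚ) = (8.314 J mol⁻¹ K⁻¹)(1000 K) × ln(2.24/25.7)
   = (8.314 kJ/mol)(-2.440) = -20.3 kJ/mol
ΔG < 0, so the forward reaction is spontaneous (proceeds forward).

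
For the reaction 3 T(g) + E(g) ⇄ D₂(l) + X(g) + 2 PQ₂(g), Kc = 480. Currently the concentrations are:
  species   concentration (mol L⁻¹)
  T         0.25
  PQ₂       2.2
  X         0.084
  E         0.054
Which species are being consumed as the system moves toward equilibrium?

none (at equilibrium)

(D₂ is a pure liquid — omitted from Qc.)
Qc = [X]·[PQ₂]² / ([T]³·[E]) = (0.084)·(2.2)² / ((0.25)³·(0.054)) = 480
Qc = 480 = Kc; the system is at equilibrium.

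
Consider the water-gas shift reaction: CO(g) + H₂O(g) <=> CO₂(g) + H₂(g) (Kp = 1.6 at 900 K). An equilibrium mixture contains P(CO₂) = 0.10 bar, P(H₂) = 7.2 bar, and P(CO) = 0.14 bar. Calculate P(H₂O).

P(H₂O) = 3.2 bar

At equilibrium, Kp = P(CO₂)·P(H₂) / (P(CO)·P(H₂O)) = 1.6.
(0.10)·(7.2) / ((0.14)·(P(H₂O))) = 1.6
P(H₂O) = 3.21 = 3.2 bar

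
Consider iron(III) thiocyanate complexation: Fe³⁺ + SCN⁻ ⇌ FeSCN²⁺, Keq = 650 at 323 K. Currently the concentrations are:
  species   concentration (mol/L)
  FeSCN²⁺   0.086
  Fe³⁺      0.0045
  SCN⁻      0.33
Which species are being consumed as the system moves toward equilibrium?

Fe³⁺, SCN⁻ (reactants)

Q = [FeSCN²⁺] / ([Fe³⁺]·[SCN⁻]) = (0.086) / ((0.0045)·(0.33)) = 58
Q = 58 < Keq = 650: net forward reaction.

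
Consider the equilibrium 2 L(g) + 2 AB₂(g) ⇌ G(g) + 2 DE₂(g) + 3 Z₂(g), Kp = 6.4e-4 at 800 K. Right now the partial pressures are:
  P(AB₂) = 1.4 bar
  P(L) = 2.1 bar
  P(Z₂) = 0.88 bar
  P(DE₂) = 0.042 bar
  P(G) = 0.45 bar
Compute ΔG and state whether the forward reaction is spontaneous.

ΔG = -15.5 kJ/mol; the forward reaction is spontaneous

Qp = P(G)·P(DE₂)²·P(Z₂)³ / (P(L)²·P(AB₂)²) = (0.45)·(0.042)²·(0.88)³ / ((2.1)²·(1.4)²) = 6.26e-5
ΔG = RT ln(Qp/Kp) = (8.314 J mol⁻¹ K⁻¹)(800 K) × ln(6.26e-5/6.4e-4)
   = (6.651 kJ/mol)(-2.325) = -15.5 kJ/mol
ΔG < 0, so the forward reaction is spontaneous (proceeds forward).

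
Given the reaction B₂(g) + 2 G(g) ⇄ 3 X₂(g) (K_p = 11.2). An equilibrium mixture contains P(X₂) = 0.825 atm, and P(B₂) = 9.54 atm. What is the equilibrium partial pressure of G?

P(G) = 0.0725 atm

At equilibrium, K_p = P(X₂)³ / (P(B₂)·P(G)²) = 11.2.
(0.825)³ / ((9.54)·(P(G))²) = 11.2
P(G)² = 0.00526 ⇒ P(G) = 0.0725 atm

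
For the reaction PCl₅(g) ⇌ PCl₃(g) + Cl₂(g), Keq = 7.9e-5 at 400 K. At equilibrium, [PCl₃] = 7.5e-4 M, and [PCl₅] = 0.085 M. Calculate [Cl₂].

[Cl₂] = 0.0090 M

At equilibrium, Keq = [PCl₃]·[Cl₂] / [PCl₅] = 7.9e-5.
(7.5e-4)·([Cl₂]) / (0.085) = 7.9e-5
[Cl₂] = 0.00895 = 0.0090 M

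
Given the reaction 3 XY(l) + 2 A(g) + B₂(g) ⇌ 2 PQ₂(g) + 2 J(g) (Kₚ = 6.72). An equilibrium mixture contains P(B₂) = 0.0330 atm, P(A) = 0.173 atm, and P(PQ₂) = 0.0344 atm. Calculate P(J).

P(J) = 2.37 atm

(XY is a pure liquid — omitted from Kₚ.)
At equilibrium, Kₚ = P(PQ₂)²·P(J)² / (P(A)²·P(B₂)) = 6.72.
(0.0344)²·(P(J))² / ((0.173)²·(0.0330)) = 6.72
P(J)² = 5.61 ⇒ P(J) = 2.37 atm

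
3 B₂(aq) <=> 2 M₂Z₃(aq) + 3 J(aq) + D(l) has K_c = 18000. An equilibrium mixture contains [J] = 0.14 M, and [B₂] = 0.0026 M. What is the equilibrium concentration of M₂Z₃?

[M₂Z₃] = 0.34 M

(D is a pure liquid — omitted from K_c.)
At equilibrium, K_c = [M₂Z₃]²·[J]³ / [B₂]³ = 18000.
([M₂Z₃])²·(0.14)³ / (0.0026)³ = 18000
[M₂Z₃]² = 0.115 ⇒ [M₂Z₃] = 0.34 M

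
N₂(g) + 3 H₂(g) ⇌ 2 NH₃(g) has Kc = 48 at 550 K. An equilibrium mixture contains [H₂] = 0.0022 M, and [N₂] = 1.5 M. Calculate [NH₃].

At equilibrium, Kc = [NH₃]² / ([N₂]·[H₂]³) = 48.
([NH₃])² / ((1.5)·(0.0022)³) = 48
[NH₃]² = 7.67×10⁻⁷ ⇒ [NH₃] = 8.8×10⁻⁴ M

[NH₃] = 8.8×10⁻⁴ M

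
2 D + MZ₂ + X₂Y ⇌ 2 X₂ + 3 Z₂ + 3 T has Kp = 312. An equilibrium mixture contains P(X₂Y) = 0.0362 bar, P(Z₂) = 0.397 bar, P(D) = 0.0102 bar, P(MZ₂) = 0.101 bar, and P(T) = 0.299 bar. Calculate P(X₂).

P(X₂) = 0.266 bar

At equilibrium, Kp = P(X₂)²·P(Z₂)³·P(T)³ / (P(D)²·P(MZ₂)·P(X₂Y)) = 312.
(P(X₂))²·(0.397)³·(0.299)³ / ((0.0102)²·(0.101)·(0.0362)) = 312
P(X₂)² = 0.0710 ⇒ P(X₂) = 0.266 bar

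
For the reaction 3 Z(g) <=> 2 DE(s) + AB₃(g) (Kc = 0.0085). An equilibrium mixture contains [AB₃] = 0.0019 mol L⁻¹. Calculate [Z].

[Z] = 0.61 mol L⁻¹

(DE is a pure solid — omitted from Kc.)
At equilibrium, Kc = [AB₃] / [Z]³ = 0.0085.
(0.0019) / ([Z])³ = 0.0085
[Z]³ = 0.224 ⇒ [Z] = 0.61 mol L⁻¹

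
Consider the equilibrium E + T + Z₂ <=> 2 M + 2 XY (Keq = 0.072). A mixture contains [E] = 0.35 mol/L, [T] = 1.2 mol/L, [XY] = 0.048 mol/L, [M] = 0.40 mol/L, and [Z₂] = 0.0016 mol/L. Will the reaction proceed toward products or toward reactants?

to the left

Q = [M]²·[XY]² / ([E]·[T]·[Z₂]) = (0.40)²·(0.048)² / ((0.35)·(1.2)·(0.0016)) = 0.55
Q = 0.55 > Keq = 0.072, so the reverse reaction proceeds.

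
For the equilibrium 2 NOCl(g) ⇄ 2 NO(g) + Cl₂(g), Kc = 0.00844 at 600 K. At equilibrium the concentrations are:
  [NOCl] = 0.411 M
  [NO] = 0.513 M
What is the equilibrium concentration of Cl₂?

[Cl₂] = 0.00542 M

At equilibrium, Kc = [NO]²·[Cl₂] / [NOCl]² = 0.00844.
(0.513)²·([Cl₂]) / (0.411)² = 0.00844
[Cl₂] = 0.00542 M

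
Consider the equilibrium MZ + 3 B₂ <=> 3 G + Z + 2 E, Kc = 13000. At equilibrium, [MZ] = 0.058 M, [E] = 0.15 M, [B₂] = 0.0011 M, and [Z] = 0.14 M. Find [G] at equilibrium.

At equilibrium, Kc = [G]³·[Z]·[E]² / ([MZ]·[B₂]³) = 13000.
([G])³·(0.14)·(0.15)² / ((0.058)·(0.0011)³) = 13000
[G]³ = 3.19e-4 ⇒ [G] = 0.068 M

[G] = 0.068 M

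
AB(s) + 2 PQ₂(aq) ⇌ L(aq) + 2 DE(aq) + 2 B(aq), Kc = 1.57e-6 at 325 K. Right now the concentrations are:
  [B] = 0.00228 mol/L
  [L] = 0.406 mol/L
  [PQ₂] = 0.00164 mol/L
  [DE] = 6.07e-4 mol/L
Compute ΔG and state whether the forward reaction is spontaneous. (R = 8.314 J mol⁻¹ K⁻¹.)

(AB is a pure solid — omitted from Qc.)
Qc = [L]·[DE]²·[B]² / [PQ₂]² = (0.406)·(6.07e-4)²·(0.00228)² / (0.00164)² = 2.89e-7
ΔG = RT ln(Qc/Kc) = (8.314 J mol⁻¹ K⁻¹)(325 K) × ln(2.89e-7/1.57e-6)
   = (2.702 kJ/mol)(-1.692) = -4.57 kJ/mol
ΔG < 0, so the forward reaction is spontaneous (proceeds forward).

ΔG = -4.57 kJ/mol; the forward reaction is spontaneous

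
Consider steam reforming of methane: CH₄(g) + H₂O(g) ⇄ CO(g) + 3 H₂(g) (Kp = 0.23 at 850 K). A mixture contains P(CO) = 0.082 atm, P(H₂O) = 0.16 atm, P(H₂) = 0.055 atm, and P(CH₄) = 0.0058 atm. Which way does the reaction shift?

forward (toward products)

Qp = P(CO)·P(H₂)³ / (P(CH₄)·P(H₂O)) = (0.082)·(0.055)³ / ((0.0058)·(0.16)) = 0.015
Qp = 0.015 < Kp = 0.23, so the forward reaction proceeds.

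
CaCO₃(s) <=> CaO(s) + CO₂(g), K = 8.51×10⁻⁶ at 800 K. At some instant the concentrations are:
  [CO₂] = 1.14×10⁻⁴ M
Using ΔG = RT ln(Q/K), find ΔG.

(CaCO₃, CaO are pure solids — omitted from Q.)
Q = [CO₂] = 1.14×10⁻⁴
ΔG = RT ln(Q/K) = (8.314 J mol⁻¹ K⁻¹)(800 K) × ln(1.14×10⁻⁴/8.51×10⁻⁶)
   = (6.651 kJ/mol)(2.595) = 17.3 kJ/mol
ΔG > 0, so the forward reaction is non-spontaneous (proceeds in reverse).

ΔG = 17.3 kJ/mol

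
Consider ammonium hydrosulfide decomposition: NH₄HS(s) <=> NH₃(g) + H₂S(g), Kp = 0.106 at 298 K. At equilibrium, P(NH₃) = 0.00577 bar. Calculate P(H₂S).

P(H₂S) = 18.4 bar

(NH₄HS is a pure solid — omitted from Kp.)
At equilibrium, Kp = P(NH₃)·P(H₂S) = 0.106.
(0.00577)·(P(H₂S)) = 0.106
P(H₂S) = 18.4 bar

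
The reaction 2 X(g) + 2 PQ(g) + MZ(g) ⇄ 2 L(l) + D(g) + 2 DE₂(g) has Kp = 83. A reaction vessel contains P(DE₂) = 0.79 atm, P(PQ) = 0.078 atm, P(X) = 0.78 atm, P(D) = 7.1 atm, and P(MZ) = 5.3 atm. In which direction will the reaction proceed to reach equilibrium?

(L is a pure liquid — omitted from Qp.)
Qp = P(D)·P(DE₂)² / (P(X)²·P(PQ)²·P(MZ)) = (7.1)·(0.79)² / ((0.78)²·(0.078)²·(5.3)) = 230
Qp = 230 > Kp = 83, so the reverse reaction proceeds.

in the reverse direction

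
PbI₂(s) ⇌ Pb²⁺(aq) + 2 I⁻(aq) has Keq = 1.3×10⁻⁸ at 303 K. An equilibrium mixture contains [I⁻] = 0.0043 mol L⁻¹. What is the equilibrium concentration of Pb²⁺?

(PbI₂ is a pure solid — omitted from Keq.)
At equilibrium, Keq = [Pb²⁺]·[I⁻]² = 1.3×10⁻⁸.
([Pb²⁺])·(0.0043)² = 1.3×10⁻⁸
[Pb²⁺] = 7.03×10⁻⁴ = 7.0×10⁻⁴ mol L⁻¹

[Pb²⁺] = 7.0×10⁻⁴ mol L⁻¹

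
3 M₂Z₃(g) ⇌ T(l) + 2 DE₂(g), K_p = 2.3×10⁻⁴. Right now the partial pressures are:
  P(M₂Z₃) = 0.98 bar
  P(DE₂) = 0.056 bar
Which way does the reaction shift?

(T is a pure liquid — omitted from Q_p.)
Q_p = P(DE₂)² / P(M₂Z₃)³ = (0.056)² / (0.98)³ = 0.0033
Q_p = 0.0033 > K_p = 2.3×10⁻⁴, so the reverse reaction proceeds.

reverse (toward reactants)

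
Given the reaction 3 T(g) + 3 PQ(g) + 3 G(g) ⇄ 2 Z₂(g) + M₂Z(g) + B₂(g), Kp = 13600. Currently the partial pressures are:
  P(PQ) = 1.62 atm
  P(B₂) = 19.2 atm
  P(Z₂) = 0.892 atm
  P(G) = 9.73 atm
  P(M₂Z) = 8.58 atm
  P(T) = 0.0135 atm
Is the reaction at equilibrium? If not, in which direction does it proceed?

Qp = P(Z₂)²·P(M₂Z)·P(B₂) / (P(T)³·P(PQ)³·P(G)³) = (0.892)²·(8.58)·(19.2) / ((0.0135)³·(1.62)³·(9.73)³) = 13600
Qp = 13600 = Kp, so the system is already at equilibrium.

neither direction; the system is at equilibrium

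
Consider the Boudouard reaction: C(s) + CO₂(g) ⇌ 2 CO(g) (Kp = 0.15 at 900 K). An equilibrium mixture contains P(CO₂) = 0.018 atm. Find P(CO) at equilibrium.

(C is a pure solid — omitted from Kp.)
At equilibrium, Kp = P(CO)² / P(CO₂) = 0.15.
(P(CO))² / (0.018) = 0.15
P(CO)² = 0.00270 ⇒ P(CO) = 0.052 atm

P(CO) = 0.052 atm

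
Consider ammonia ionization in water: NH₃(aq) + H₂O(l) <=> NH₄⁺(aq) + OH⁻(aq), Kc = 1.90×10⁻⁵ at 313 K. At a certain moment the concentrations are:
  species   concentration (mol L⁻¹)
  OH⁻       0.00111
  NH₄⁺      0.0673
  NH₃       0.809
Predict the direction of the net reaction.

(H₂O is a pure liquid — omitted from Qc.)
Qc = [NH₄⁺]·[OH⁻] / [NH₃] = (0.0673)·(0.00111) / (0.809) = 9.23×10⁻⁵
Qc = 9.23×10⁻⁵ > Kc = 1.90×10⁻⁵, so the reverse reaction proceeds.

reverse (toward reactants)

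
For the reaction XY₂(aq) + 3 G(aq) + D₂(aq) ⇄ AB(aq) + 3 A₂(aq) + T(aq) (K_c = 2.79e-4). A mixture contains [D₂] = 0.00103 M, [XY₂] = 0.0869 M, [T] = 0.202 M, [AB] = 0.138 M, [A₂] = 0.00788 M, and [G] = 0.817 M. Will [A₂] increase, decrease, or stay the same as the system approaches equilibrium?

stay the same

Q_c = [AB]·[A₂]³·[T] / ([XY₂]·[G]³·[D₂]) = (0.138)·(0.00788)³·(0.202) / ((0.0869)·(0.817)³·(0.00103)) = 2.79e-4
Q_c = 2.79e-4 = K_c; the system is at equilibrium.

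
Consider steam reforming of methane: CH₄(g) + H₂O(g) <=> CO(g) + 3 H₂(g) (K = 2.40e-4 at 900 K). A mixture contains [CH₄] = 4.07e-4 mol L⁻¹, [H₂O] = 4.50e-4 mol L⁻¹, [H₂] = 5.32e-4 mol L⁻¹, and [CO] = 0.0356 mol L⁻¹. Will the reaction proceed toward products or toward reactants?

Q = [CO]·[H₂]³ / ([CH₄]·[H₂O]) = (0.0356)·(5.32e-4)³ / ((4.07e-4)·(4.50e-4)) = 2.93e-5
Q = 2.93e-5 < K = 2.40e-4, so the forward reaction proceeds.

in the forward direction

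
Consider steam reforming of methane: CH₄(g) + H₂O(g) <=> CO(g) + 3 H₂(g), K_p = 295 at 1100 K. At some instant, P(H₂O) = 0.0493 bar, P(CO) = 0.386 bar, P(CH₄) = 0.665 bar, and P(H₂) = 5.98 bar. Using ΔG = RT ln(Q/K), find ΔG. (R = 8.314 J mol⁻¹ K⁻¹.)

ΔG = 19.6 kJ/mol

Q_p = P(CO)·P(H₂)³ / (P(CH₄)·P(H₂O)) = (0.386)·(5.98)³ / ((0.665)·(0.0493)) = 2520
ΔG = RT ln(Q_p/K_p) = (8.314 J mol⁻¹ K⁻¹)(1100 K) × ln(2520/295)
   = (9.145 kJ/mol)(2.145) = 19.6 kJ/mol
ΔG > 0, so the forward reaction is non-spontaneous (proceeds in reverse).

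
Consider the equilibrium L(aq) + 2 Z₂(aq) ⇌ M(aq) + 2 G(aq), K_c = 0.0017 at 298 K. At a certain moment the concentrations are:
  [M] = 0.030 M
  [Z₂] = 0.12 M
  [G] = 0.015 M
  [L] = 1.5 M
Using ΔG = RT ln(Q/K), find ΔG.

Q_c = [M]·[G]² / ([L]·[Z₂]²) = (0.030)·(0.015)² / ((1.5)·(0.12)²) = 3.12×10⁻⁴
ΔG = RT ln(Q_c/K_c) = (8.314 J mol⁻¹ K⁻¹)(298 K) × ln(3.12×10⁻⁴/0.0017)
   = (2.478 kJ/mol)(-1.695) = -4.20 kJ/mol
ΔG < 0, so the forward reaction is spontaneous (proceeds forward).

ΔG = -4.20 kJ/mol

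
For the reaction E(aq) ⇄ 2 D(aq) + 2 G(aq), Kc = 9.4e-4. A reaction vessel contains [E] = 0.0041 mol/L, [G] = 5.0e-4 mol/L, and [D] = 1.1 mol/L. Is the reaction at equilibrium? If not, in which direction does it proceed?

Qc = [D]²·[G]² / [E] = (1.1)²·(5.0e-4)² / (0.0041) = 7.4e-5
Qc = 7.4e-5 < Kc = 9.4e-4, so the forward reaction proceeds.

forward (toward products)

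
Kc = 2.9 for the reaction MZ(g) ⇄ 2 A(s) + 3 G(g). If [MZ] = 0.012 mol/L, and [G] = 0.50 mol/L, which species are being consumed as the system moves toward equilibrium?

A, G (products)

(A is a pure solid — omitted from Qc.)
Qc = [G]³ / [MZ] = (0.50)³ / (0.012) = 10
Qc = 10 > Kc = 2.9: net reverse reaction.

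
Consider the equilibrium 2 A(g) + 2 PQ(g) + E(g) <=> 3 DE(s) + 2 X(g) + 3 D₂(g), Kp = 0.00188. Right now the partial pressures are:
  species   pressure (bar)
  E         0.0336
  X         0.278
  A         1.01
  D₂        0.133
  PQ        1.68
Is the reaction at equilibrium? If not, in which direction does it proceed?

(DE is a pure solid — omitted from Qp.)
Qp = P(X)²·P(D₂)³ / (P(A)²·P(PQ)²·P(E)) = (0.278)²·(0.133)³ / ((1.01)²·(1.68)²·(0.0336)) = 0.00188
Qp = 0.00188 = Kp, so the system is already at equilibrium.

at equilibrium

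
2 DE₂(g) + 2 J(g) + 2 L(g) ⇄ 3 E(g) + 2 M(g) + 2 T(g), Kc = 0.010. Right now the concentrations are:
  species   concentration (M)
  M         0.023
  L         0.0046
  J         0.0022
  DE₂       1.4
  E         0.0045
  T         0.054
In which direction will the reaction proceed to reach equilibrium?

Qc = [E]³·[M]²·[T]² / ([DE₂]²·[J]²·[L]²) = (0.0045)³·(0.023)²·(0.054)² / ((1.4)²·(0.0022)²·(0.0046)²) = 7.0×10⁻⁴
Qc = 7.0×10⁻⁴ < Kc = 0.010, so the forward reaction proceeds.

to the right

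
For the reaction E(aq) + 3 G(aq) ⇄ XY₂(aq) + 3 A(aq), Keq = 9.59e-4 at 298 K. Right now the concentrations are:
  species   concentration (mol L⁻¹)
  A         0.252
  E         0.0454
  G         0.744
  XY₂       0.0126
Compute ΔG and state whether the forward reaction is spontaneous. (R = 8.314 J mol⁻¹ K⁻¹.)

ΔG = 6.00 kJ/mol; the forward reaction is non-spontaneous

Q = [XY₂]·[A]³ / ([E]·[G]³) = (0.0126)·(0.252)³ / ((0.0454)·(0.744)³) = 0.0108
ΔG = RT ln(Q/Keq) = (8.314 J mol⁻¹ K⁻¹)(298 K) × ln(0.0108/9.59e-4)
   = (2.478 kJ/mol)(2.421) = 6.00 kJ/mol
ΔG > 0, so the forward reaction is non-spontaneous (proceeds in reverse).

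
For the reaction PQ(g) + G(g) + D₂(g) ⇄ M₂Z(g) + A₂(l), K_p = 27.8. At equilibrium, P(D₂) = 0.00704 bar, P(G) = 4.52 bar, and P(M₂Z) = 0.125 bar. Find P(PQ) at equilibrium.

P(PQ) = 0.141 bar

(A₂ is a pure liquid — omitted from K_p.)
At equilibrium, K_p = P(M₂Z) / (P(PQ)·P(G)·P(D₂)) = 27.8.
(0.125) / ((P(PQ))·(4.52)·(0.00704)) = 27.8
P(PQ) = 0.141 bar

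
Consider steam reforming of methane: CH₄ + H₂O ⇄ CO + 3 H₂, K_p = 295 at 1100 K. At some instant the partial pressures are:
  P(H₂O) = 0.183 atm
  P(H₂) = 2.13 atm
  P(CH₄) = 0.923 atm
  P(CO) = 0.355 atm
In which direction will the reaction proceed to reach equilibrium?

Q_p = P(CO)·P(H₂)³ / (P(CH₄)·P(H₂O)) = (0.355)·(2.13)³ / ((0.923)·(0.183)) = 20.3
Q_p = 20.3 < K_p = 295, so the forward reaction proceeds.

to the right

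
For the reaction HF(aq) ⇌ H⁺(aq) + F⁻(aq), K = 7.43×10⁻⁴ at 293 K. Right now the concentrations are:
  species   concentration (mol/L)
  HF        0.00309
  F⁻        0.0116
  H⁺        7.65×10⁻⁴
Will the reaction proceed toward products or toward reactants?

in the reverse direction

Q = [H⁺]·[F⁻] / [HF] = (7.65×10⁻⁴)·(0.0116) / (0.00309) = 0.00287
Q = 0.00287 > K = 7.43×10⁻⁴, so the reverse reaction proceeds.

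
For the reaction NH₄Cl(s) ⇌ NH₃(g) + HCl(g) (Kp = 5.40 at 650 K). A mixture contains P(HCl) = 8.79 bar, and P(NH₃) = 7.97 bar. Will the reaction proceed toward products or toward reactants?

(NH₄Cl is a pure solid — omitted from Qp.)
Qp = P(NH₃)·P(HCl) = (7.97)·(8.79) = 70.1
Qp = 70.1 > Kp = 5.40, so the reverse reaction proceeds.

in the reverse direction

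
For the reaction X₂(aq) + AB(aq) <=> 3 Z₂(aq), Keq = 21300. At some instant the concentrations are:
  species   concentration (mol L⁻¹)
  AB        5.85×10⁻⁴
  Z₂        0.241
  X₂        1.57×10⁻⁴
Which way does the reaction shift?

Q = [Z₂]³ / ([X₂]·[AB]) = (0.241)³ / ((1.57×10⁻⁴)·(5.85×10⁻⁴)) = 1.52×10⁵
Q = 1.52×10⁵ > Keq = 21300, so the reverse reaction proceeds.

reverse (toward reactants)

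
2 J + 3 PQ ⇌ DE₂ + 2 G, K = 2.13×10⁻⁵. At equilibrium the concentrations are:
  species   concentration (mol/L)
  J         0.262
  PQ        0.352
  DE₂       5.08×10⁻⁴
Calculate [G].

[G] = 0.0112 mol/L

At equilibrium, K = [DE₂]·[G]² / ([J]²·[PQ]³) = 2.13×10⁻⁵.
(5.08×10⁻⁴)·([G])² / ((0.262)²·(0.352)³) = 2.13×10⁻⁵
[G]² = 1.26×10⁻⁴ ⇒ [G] = 0.0112 mol/L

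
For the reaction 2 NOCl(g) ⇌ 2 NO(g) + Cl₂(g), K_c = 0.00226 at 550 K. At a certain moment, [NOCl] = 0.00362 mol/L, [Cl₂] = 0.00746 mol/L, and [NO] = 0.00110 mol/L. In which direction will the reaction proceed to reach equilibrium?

forward (toward products)

Q_c = [NO]²·[Cl₂] / [NOCl]² = (0.00110)²·(0.00746) / (0.00362)² = 6.89×10⁻⁴
Q_c = 6.89×10⁻⁴ < K_c = 0.00226, so the forward reaction proceeds.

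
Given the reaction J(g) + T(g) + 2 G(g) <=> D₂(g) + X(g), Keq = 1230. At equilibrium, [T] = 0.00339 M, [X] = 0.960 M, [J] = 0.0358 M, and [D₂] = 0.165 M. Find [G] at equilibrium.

[G] = 1.03 M

At equilibrium, Keq = [D₂]·[X] / ([J]·[T]·[G]²) = 1230.
(0.165)·(0.960) / ((0.0358)·(0.00339)·([G])²) = 1230
[G]² = 1.06 ⇒ [G] = 1.03 M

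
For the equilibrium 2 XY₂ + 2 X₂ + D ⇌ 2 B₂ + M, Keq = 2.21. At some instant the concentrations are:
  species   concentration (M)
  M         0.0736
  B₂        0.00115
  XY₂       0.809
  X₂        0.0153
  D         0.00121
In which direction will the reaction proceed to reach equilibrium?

Q = [B₂]²·[M] / ([XY₂]²·[X₂]²·[D]) = (0.00115)²·(0.0736) / ((0.809)²·(0.0153)²·(0.00121)) = 0.525
Q = 0.525 < Keq = 2.21, so the forward reaction proceeds.

to the right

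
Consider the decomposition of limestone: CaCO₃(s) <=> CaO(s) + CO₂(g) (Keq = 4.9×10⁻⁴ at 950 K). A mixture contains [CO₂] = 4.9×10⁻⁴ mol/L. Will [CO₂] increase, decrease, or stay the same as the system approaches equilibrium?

stay the same

(CaCO₃, CaO are pure solids — omitted from Q.)
Q = [CO₂] = 4.9×10⁻⁴
Q = 4.9×10⁻⁴ = Keq; the system is at equilibrium.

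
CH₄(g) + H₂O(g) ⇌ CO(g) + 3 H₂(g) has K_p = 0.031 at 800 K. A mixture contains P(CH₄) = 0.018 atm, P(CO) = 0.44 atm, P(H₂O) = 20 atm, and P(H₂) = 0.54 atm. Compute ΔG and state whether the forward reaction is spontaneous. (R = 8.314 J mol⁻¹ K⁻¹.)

ΔG = 12.1 kJ/mol; the forward reaction is non-spontaneous

Q_p = P(CO)·P(H₂)³ / (P(CH₄)·P(H₂O)) = (0.44)·(0.54)³ / ((0.018)·(20)) = 0.192
ΔG = RT ln(Q_p/K_p) = (8.314 J mol⁻¹ K⁻¹)(800 K) × ln(0.192/0.031)
   = (6.651 kJ/mol)(1.824) = 12.1 kJ/mol
ΔG > 0, so the forward reaction is non-spontaneous (proceeds in reverse).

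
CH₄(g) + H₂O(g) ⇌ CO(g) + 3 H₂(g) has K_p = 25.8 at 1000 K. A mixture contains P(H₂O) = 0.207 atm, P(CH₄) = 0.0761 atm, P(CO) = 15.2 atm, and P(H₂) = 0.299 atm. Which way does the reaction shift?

at equilibrium

Q_p = P(CO)·P(H₂)³ / (P(CH₄)·P(H₂O)) = (15.2)·(0.299)³ / ((0.0761)·(0.207)) = 25.8
Q_p = 25.8 = K_p, so the system is already at equilibrium.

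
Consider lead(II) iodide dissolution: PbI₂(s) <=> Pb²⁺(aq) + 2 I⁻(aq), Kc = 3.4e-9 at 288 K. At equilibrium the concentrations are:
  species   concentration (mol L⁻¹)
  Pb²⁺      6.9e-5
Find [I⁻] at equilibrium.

(PbI₂ is a pure solid — omitted from Kc.)
At equilibrium, Kc = [Pb²⁺]·[I⁻]² = 3.4e-9.
(6.9e-5)·([I⁻])² = 3.4e-9
[I⁻]² = 4.93e-5 ⇒ [I⁻] = 0.0070 mol L⁻¹

[I⁻] = 0.0070 mol L⁻¹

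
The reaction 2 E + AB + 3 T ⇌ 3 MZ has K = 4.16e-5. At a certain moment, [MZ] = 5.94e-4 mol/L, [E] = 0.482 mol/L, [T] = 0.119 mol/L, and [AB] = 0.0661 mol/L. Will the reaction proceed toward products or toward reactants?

in the forward direction

Q = [MZ]³ / ([E]²·[AB]·[T]³) = (5.94e-4)³ / ((0.482)²·(0.0661)·(0.119)³) = 8.10e-6
Q = 8.10e-6 < K = 4.16e-5, so the forward reaction proceeds.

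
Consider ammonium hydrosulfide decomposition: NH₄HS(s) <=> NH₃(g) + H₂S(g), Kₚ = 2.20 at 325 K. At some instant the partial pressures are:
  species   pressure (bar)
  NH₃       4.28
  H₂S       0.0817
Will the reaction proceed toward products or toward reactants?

(NH₄HS is a pure solid — omitted from Qₚ.)
Qₚ = P(NH₃)·P(H₂S) = (4.28)·(0.0817) = 0.350
Qₚ = 0.350 < Kₚ = 2.20, so the forward reaction proceeds.

forward (toward products)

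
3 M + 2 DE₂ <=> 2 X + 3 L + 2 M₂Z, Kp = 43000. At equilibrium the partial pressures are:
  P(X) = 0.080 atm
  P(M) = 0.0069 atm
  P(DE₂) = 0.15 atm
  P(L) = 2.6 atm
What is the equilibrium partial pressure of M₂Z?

P(M₂Z) = 0.053 atm

At equilibrium, Kp = P(X)²·P(L)³·P(M₂Z)² / (P(M)³·P(DE₂)²) = 43000.
(0.080)²·(2.6)³·(P(M₂Z))² / ((0.0069)³·(0.15)²) = 43000
P(M₂Z)² = 0.00283 ⇒ P(M₂Z) = 0.053 atm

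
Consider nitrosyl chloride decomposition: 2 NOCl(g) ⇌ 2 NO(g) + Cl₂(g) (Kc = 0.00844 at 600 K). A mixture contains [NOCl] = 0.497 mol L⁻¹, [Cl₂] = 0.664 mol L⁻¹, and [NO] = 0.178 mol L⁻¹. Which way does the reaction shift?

toward reactants

Qc = [NO]²·[Cl₂] / [NOCl]² = (0.178)²·(0.664) / (0.497)² = 0.0852
Qc = 0.0852 > Kc = 0.00844, so the reverse reaction proceeds.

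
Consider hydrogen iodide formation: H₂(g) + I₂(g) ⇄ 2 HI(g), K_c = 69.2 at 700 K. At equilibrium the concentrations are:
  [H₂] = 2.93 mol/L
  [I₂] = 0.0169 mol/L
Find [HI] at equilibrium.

[HI] = 1.85 mol/L

At equilibrium, K_c = [HI]² / ([H₂]·[I₂]) = 69.2.
([HI])² / ((2.93)·(0.0169)) = 69.2
[HI]² = 3.43 ⇒ [HI] = 1.85 mol/L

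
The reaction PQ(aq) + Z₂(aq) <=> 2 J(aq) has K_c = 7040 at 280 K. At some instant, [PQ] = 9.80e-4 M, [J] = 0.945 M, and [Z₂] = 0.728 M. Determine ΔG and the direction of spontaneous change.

ΔG = -4.02 kJ/mol; the forward reaction is spontaneous

Q_c = [J]² / ([PQ]·[Z₂]) = (0.945)² / ((9.80e-4)·(0.728)) = 1250
ΔG = RT ln(Q_c/K_c) = (8.314 J mol⁻¹ K⁻¹)(280 K) × ln(1250/7040)
   = (2.328 kJ/mol)(-1.728) = -4.02 kJ/mol
ΔG < 0, so the forward reaction is spontaneous (proceeds forward).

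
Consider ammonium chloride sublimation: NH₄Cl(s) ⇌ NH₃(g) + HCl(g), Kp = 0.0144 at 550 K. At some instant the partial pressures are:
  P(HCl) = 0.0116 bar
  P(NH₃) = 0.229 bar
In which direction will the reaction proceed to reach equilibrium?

(NH₄Cl is a pure solid — omitted from Qp.)
Qp = P(NH₃)·P(HCl) = (0.229)·(0.0116) = 0.00266
Qp = 0.00266 < Kp = 0.0144, so the forward reaction proceeds.

toward products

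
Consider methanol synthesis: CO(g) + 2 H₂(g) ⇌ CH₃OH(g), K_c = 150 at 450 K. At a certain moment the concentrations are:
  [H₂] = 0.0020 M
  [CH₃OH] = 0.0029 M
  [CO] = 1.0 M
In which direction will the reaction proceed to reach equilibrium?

Q_c = [CH₃OH] / ([CO]·[H₂]²) = (0.0029) / ((1.0)·(0.0020)²) = 720
Q_c = 720 > K_c = 150, so the reverse reaction proceeds.

reverse (toward reactants)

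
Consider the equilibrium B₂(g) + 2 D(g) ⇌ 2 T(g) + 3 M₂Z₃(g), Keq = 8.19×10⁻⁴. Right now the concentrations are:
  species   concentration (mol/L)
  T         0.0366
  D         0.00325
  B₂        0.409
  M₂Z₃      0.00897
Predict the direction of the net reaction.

Q = [T]²·[M₂Z₃]³ / ([B₂]·[D]²) = (0.0366)²·(0.00897)³ / ((0.409)·(0.00325)²) = 2.24×10⁻⁴
Q = 2.24×10⁻⁴ < Keq = 8.19×10⁻⁴, so the forward reaction proceeds.

to the right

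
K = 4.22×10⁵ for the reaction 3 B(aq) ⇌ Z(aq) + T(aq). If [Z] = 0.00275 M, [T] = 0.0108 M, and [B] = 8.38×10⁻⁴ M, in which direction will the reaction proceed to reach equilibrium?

forward (toward products)

Q = [Z]·[T] / [B]³ = (0.00275)·(0.0108) / (8.38×10⁻⁴)³ = 50500
Q = 50500 < K = 4.22×10⁵, so the forward reaction proceeds.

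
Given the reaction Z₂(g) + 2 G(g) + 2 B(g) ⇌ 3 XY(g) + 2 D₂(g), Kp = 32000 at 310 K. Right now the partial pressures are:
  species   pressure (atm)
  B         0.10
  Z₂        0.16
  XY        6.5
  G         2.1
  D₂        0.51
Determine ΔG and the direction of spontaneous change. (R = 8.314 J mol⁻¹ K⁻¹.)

ΔG = -2.97 kJ/mol; the forward reaction is spontaneous

Qp = P(XY)³·P(D₂)² / (P(Z₂)·P(G)²·P(B)²) = (6.5)³·(0.51)² / ((0.16)·(2.1)²·(0.10)²) = 10100
ΔG = RT ln(Qp/Kp) = (8.314 J mol⁻¹ K⁻¹)(310 K) × ln(10100/32000)
   = (2.577 kJ/mol)(-1.153) = -2.97 kJ/mol
ΔG < 0, so the forward reaction is spontaneous (proceeds forward).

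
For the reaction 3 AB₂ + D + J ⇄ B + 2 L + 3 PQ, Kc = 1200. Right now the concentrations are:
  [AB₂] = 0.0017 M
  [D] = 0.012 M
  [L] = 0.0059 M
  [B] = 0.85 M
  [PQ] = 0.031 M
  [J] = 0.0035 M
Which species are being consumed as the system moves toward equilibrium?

Qc = [B]·[L]²·[PQ]³ / ([AB₂]³·[D]·[J]) = (0.85)·(0.0059)²·(0.031)³ / ((0.0017)³·(0.012)·(0.0035)) = 4300
Qc = 4300 > Kc = 1200: net reverse reaction.

B, L, PQ (products)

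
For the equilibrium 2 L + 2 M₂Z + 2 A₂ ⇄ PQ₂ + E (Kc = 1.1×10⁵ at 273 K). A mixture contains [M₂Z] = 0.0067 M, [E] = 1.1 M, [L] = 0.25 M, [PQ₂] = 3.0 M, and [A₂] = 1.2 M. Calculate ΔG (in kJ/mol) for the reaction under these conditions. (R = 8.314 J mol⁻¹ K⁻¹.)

Qc = [PQ₂]·[E] / ([L]²·[M₂Z]²·[A₂]²) = (3.0)·(1.1) / ((0.25)²·(0.0067)²·(1.2)²) = 8.17×10⁵
ΔG = RT ln(Qc/Kc) = (8.314 J mol⁻¹ K⁻¹)(273 K) × ln(8.17×10⁵/1.1×10⁵)
   = (2.270 kJ/mol)(2.005) = 4.55 kJ/mol
ΔG > 0, so the forward reaction is non-spontaneous (proceeds in reverse).

ΔG = 4.55 kJ/mol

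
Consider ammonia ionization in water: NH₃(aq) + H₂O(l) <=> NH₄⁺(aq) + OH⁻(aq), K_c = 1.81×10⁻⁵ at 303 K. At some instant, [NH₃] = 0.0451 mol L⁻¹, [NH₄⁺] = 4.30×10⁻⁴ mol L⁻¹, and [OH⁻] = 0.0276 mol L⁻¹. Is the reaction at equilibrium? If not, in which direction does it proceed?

to the left

(H₂O is a pure liquid — omitted from Q_c.)
Q_c = [NH₄⁺]·[OH⁻] / [NH₃] = (4.30×10⁻⁴)·(0.0276) / (0.0451) = 2.63×10⁻⁴
Q_c = 2.63×10⁻⁴ > K_c = 1.81×10⁻⁵, so the reverse reaction proceeds.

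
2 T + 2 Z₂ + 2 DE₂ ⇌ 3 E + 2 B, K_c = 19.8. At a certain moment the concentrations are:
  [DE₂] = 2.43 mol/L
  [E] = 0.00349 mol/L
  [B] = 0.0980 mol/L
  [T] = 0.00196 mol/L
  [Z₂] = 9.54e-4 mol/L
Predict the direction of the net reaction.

at equilibrium

Q_c = [E]³·[B]² / ([T]²·[Z₂]²·[DE₂]²) = (0.00349)³·(0.0980)² / ((0.00196)²·(9.54e-4)²·(2.43)²) = 19.8
Q_c = 19.8 = K_c, so the system is already at equilibrium.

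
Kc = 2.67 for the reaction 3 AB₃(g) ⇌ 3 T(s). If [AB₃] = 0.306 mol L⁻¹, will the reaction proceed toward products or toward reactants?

(T is a pure solid — omitted from Qc.)
Qc = 1 / [AB₃]³ = 1 / (0.306)³ = 34.9
Qc = 34.9 > Kc = 2.67, so the reverse reaction proceeds.

to the left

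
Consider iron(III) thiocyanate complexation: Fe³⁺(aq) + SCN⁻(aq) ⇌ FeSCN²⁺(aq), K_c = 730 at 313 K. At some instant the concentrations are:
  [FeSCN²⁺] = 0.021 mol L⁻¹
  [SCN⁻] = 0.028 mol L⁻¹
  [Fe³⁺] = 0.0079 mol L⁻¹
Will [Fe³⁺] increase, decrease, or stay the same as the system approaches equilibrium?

Q_c = [FeSCN²⁺] / ([Fe³⁺]·[SCN⁻]) = (0.021) / ((0.0079)·(0.028)) = 95
Q_c = 95 < K_c = 730: net forward reaction.
Fe³⁺ is a reactant, so it decreases.

decrease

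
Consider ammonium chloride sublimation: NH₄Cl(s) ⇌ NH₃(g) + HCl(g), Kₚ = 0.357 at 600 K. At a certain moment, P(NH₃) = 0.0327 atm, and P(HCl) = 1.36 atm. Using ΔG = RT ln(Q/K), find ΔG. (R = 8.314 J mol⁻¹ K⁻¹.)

ΔG = -10.4 kJ/mol

(NH₄Cl is a pure solid — omitted from Qₚ.)
Qₚ = P(NH₃)·P(HCl) = (0.0327)·(1.36) = 0.0445
ΔG = RT ln(Qₚ/Kₚ) = (8.314 J mol⁻¹ K⁻¹)(600 K) × ln(0.0445/0.357)
   = (4.988 kJ/mol)(-2.082) = -10.4 kJ/mol
ΔG < 0, so the forward reaction is spontaneous (proceeds forward).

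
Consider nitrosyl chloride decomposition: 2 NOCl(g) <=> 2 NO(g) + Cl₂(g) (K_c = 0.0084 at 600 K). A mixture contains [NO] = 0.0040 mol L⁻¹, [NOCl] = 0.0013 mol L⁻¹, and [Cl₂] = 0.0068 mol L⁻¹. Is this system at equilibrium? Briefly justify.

Q_c = [NO]²·[Cl₂] / [NOCl]² = (0.0040)²·(0.0068) / (0.0013)² = 0.064
Q_c = 0.064 > K_c = 0.0084: net reverse reaction.

no; Q > K, reaction proceeds in reverse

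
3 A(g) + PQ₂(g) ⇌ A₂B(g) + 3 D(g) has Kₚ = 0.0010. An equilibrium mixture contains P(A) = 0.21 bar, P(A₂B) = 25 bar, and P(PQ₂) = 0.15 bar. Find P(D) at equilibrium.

At equilibrium, Kₚ = P(A₂B)·P(D)³ / (P(A)³·P(PQ₂)) = 0.0010.
(25)·(P(D))³ / ((0.21)³·(0.15)) = 0.0010
P(D)³ = 5.56e-8 ⇒ P(D) = 0.0038 bar

P(D) = 0.0038 bar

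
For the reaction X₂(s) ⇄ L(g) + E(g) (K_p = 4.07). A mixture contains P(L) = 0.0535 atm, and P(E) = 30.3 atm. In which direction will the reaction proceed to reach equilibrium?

forward (toward products)

(X₂ is a pure solid — omitted from Q_p.)
Q_p = P(L)·P(E) = (0.0535)·(30.3) = 1.62
Q_p = 1.62 < K_p = 4.07, so the forward reaction proceeds.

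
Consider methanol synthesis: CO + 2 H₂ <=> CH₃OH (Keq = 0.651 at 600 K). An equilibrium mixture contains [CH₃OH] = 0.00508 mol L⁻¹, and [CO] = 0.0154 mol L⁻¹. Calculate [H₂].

[H₂] = 0.712 mol L⁻¹

At equilibrium, Keq = [CH₃OH] / ([CO]·[H₂]²) = 0.651.
(0.00508) / ((0.0154)·([H₂])²) = 0.651
[H₂]² = 0.507 ⇒ [H₂] = 0.712 mol L⁻¹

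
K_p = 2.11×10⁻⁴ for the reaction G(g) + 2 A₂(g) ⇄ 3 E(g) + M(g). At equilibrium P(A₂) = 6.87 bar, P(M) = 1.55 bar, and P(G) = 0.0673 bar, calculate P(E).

At equilibrium, K_p = P(E)³·P(M) / (P(G)·P(A₂)²) = 2.11×10⁻⁴.
(P(E))³·(1.55) / ((0.0673)·(6.87)²) = 2.11×10⁻⁴
P(E)³ = 4.32×10⁻⁴ ⇒ P(E) = 0.0756 bar

P(E) = 0.0756 bar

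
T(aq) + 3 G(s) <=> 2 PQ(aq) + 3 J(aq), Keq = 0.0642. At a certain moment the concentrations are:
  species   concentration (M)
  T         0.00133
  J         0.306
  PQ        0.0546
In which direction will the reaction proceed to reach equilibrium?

(G is a pure solid — omitted from Q.)
Q = [PQ]²·[J]³ / [T] = (0.0546)²·(0.306)³ / (0.00133) = 0.0642
Q = 0.0642 = Keq, so the system is already at equilibrium.

no net change (already at equilibrium)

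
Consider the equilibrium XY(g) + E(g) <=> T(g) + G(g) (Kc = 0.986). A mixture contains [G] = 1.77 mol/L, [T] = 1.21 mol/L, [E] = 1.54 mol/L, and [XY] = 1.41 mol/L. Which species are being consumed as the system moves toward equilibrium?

none (at equilibrium)

Qc = [T]·[G] / ([XY]·[E]) = (1.21)·(1.77) / ((1.41)·(1.54)) = 0.986
Qc = 0.986 = Kc; the system is at equilibrium.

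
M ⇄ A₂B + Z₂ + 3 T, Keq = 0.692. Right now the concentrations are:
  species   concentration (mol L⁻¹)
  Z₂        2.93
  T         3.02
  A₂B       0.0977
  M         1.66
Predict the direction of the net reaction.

toward reactants

Q = [A₂B]·[Z₂]·[T]³ / [M] = (0.0977)·(2.93)·(3.02)³ / (1.66) = 4.75
Q = 4.75 > Keq = 0.692, so the reverse reaction proceeds.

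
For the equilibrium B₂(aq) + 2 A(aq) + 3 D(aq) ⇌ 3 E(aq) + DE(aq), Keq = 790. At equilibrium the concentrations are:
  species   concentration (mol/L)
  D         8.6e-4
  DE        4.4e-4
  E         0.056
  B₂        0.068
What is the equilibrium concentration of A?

At equilibrium, Keq = [E]³·[DE] / ([B₂]·[A]²·[D]³) = 790.
(0.056)³·(4.4e-4) / ((0.068)·([A])²·(8.6e-4)³) = 790
[A]² = 2.26 ⇒ [A] = 1.5 mol/L

[A] = 1.5 mol/L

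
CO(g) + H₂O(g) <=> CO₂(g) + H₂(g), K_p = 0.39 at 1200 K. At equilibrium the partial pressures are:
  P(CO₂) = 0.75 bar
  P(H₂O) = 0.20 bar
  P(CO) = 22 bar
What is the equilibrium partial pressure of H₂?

At equilibrium, K_p = P(CO₂)·P(H₂) / (P(CO)·P(H₂O)) = 0.39.
(0.75)·(P(H₂)) / ((22)·(0.20)) = 0.39
P(H₂) = 2.29 = 2.3 bar

P(H₂) = 2.3 bar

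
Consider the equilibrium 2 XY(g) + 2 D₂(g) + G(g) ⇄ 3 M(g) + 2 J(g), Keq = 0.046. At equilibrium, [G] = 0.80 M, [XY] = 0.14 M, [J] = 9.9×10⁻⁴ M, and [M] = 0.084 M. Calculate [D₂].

At equilibrium, Keq = [M]³·[J]² / ([XY]²·[D₂]²·[G]) = 0.046.
(0.084)³·(9.9×10⁻⁴)² / ((0.14)²·([D₂])²·(0.80)) = 0.046
[D₂]² = 8.05×10⁻⁷ ⇒ [D₂] = 9.0×10⁻⁴ M

[D₂] = 9.0×10⁻⁴ M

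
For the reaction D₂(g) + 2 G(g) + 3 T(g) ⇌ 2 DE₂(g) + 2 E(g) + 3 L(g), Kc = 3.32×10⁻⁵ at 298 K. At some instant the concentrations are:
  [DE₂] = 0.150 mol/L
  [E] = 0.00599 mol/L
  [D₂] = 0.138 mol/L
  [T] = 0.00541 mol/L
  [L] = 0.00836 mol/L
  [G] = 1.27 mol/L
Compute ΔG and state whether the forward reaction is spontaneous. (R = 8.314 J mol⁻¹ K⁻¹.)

ΔG = -2.25 kJ/mol; the forward reaction is spontaneous

Qc = [DE₂]²·[E]²·[L]³ / ([D₂]·[G]²·[T]³) = (0.150)²·(0.00599)²·(0.00836)³ / ((0.138)·(1.27)²·(0.00541)³) = 1.34×10⁻⁵
ΔG = RT ln(Qc/Kc) = (8.314 J mol⁻¹ K⁻¹)(298 K) × ln(1.34×10⁻⁵/3.32×10⁻⁵)
   = (2.478 kJ/mol)(-0.9073) = -2.25 kJ/mol
ΔG < 0, so the forward reaction is spontaneous (proceeds forward).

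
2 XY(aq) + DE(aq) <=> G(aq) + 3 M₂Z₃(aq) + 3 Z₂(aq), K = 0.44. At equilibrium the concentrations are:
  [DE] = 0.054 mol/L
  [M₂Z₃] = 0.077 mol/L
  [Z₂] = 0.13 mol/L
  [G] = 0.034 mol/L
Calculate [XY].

[XY] = 0.0012 mol/L

At equilibrium, K = [G]·[M₂Z₃]³·[Z₂]³ / ([XY]²·[DE]) = 0.44.
(0.034)·(0.077)³·(0.13)³ / (([XY])²·(0.054)) = 0.44
[XY]² = 1.44e-6 ⇒ [XY] = 0.0012 mol/L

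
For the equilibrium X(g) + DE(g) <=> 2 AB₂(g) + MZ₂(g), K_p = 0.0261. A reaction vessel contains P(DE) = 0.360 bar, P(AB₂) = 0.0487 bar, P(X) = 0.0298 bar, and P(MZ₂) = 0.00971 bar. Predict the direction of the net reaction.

Q_p = P(AB₂)²·P(MZ₂) / (P(X)·P(DE)) = (0.0487)²·(0.00971) / ((0.0298)·(0.360)) = 0.00215
Q_p = 0.00215 < K_p = 0.0261, so the forward reaction proceeds.

to the right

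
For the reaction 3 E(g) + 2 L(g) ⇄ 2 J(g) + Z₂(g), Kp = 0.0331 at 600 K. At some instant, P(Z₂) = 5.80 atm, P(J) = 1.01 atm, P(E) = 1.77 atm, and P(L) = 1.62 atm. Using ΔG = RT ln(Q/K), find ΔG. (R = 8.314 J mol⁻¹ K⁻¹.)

Qp = P(J)²·P(Z₂) / (P(E)³·P(L)²) = (1.01)²·(5.80) / ((1.77)³·(1.62)²) = 0.407
ΔG = RT ln(Qp/Kp) = (8.314 J mol⁻¹ K⁻¹)(600 K) × ln(0.407/0.0331)
   = (4.988 kJ/mol)(2.509) = 12.5 kJ/mol
ΔG > 0, so the forward reaction is non-spontaneous (proceeds in reverse).

ΔG = 12.5 kJ/mol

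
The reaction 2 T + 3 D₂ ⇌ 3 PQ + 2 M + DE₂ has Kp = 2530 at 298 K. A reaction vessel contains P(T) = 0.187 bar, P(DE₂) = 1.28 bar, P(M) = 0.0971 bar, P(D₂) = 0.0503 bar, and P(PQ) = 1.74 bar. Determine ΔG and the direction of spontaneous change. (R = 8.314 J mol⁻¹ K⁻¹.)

ΔG = 4.29 kJ/mol; the forward reaction is non-spontaneous

Qp = P(PQ)³·P(M)²·P(DE₂) / (P(T)²·P(D₂)³) = (1.74)³·(0.0971)²·(1.28) / ((0.187)²·(0.0503)³) = 14300
ΔG = RT ln(Qp/Kp) = (8.314 J mol⁻¹ K⁻¹)(298 K) × ln(14300/2530)
   = (2.478 kJ/mol)(1.732) = 4.29 kJ/mol
ΔG > 0, so the forward reaction is non-spontaneous (proceeds in reverse).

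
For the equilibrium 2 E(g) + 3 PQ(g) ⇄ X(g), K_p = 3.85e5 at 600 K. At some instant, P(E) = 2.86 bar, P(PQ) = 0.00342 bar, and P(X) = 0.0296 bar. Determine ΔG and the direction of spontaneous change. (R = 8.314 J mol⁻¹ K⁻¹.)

ΔG = -7.22 kJ/mol; the forward reaction is spontaneous

Q_p = P(X) / (P(E)²·P(PQ)³) = (0.0296) / ((2.86)²·(0.00342)³) = 90500
ΔG = RT ln(Q_p/K_p) = (8.314 J mol⁻¹ K⁻¹)(600 K) × ln(90500/3.85e5)
   = (4.988 kJ/mol)(-1.448) = -7.22 kJ/mol
ΔG < 0, so the forward reaction is spontaneous (proceeds forward).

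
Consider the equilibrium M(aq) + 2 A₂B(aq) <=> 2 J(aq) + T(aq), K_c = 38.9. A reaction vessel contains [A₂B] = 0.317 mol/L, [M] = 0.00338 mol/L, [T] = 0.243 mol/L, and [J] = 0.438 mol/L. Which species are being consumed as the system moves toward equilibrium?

J, T (products)

Q_c = [J]²·[T] / ([M]·[A₂B]²) = (0.438)²·(0.243) / ((0.00338)·(0.317)²) = 137
Q_c = 137 > K_c = 38.9: net reverse reaction.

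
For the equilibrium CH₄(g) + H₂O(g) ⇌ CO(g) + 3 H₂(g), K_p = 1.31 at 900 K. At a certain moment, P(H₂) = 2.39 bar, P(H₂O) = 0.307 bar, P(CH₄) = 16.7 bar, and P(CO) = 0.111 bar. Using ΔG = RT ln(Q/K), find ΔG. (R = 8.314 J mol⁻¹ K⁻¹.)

Q_p = P(CO)·P(H₂)³ / (P(CH₄)·P(H₂O)) = (0.111)·(2.39)³ / ((16.7)·(0.307)) = 0.296
ΔG = RT ln(Q_p/K_p) = (8.314 J mol⁻¹ K⁻¹)(900 K) × ln(0.296/1.31)
   = (7.483 kJ/mol)(-1.487) = -11.1 kJ/mol
ΔG < 0, so the forward reaction is spontaneous (proceeds forward).

ΔG = -11.1 kJ/mol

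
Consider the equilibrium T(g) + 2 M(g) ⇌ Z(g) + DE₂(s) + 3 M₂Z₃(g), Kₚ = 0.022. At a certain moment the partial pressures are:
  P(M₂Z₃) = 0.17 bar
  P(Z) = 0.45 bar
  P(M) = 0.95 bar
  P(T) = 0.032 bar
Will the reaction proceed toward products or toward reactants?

to the left

(DE₂ is a pure solid — omitted from Qₚ.)
Qₚ = P(Z)·P(M₂Z₃)³ / (P(T)·P(M)²) = (0.45)·(0.17)³ / ((0.032)·(0.95)²) = 0.077
Qₚ = 0.077 > Kₚ = 0.022, so the reverse reaction proceeds.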